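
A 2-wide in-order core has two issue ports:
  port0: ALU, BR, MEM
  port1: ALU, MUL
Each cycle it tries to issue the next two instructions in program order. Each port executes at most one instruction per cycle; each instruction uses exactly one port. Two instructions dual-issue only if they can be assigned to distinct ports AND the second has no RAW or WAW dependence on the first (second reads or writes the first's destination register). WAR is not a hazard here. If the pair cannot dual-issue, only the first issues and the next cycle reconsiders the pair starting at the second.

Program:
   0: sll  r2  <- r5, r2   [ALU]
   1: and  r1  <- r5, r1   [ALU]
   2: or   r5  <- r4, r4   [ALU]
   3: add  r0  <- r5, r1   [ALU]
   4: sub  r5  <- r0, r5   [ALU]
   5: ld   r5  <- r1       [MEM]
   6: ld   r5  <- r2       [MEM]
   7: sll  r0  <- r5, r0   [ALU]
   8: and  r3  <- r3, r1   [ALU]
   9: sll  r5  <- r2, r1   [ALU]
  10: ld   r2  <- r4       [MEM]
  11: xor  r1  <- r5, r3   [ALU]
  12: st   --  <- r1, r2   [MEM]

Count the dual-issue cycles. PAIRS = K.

[0] i0,i1  sll.ALU+and.ALU  -- pair
[1] i2  or.ALU  -- RAW r5
[2] i3  add.ALU  -- RAW r0
[3] i4  sub.ALU  -- WAW r5
[4] i5  ld.MEM  -- no-port MEM/MEM
[5] i6  ld.MEM  -- RAW r5
[6] i7,i8  sll.ALU+and.ALU  -- pair
[7] i9,i10  sll.ALU+ld.MEM  -- pair
[8] i11  xor.ALU  -- RAW r1
[9] i12  st.MEM  -- tail

PAIRS = 3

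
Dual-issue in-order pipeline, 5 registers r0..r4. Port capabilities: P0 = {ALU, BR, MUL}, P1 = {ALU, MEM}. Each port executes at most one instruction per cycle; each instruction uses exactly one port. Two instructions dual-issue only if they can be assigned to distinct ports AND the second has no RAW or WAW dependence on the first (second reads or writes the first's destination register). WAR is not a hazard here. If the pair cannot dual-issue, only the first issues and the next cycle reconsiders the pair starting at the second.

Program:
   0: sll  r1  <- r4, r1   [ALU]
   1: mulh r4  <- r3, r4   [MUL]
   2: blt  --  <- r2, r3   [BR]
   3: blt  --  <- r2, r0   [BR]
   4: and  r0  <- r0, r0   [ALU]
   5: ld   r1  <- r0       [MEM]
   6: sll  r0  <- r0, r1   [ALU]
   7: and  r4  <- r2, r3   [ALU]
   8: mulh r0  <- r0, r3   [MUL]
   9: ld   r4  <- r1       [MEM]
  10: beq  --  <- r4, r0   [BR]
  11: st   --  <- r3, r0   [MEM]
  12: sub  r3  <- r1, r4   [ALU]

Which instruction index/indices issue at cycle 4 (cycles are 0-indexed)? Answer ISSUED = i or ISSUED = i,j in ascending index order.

ISSUED = 6,7

[0] i0,i1  sll.ALU;mulh.MUL  -- pair
[1] i2  blt.BR  -- no-port BR/BR
[2] i3,i4  blt.BR;and.ALU  -- pair
[3] i5  ld.MEM  -- RAW r1
[4] i6,i7  sll.ALU;and.ALU  -- pair
[5] i8,i9  mulh.MUL;ld.MEM  -- pair
[6] i10,i11  beq.BR;st.MEM  -- pair
[7] i12  sub.ALU  -- tail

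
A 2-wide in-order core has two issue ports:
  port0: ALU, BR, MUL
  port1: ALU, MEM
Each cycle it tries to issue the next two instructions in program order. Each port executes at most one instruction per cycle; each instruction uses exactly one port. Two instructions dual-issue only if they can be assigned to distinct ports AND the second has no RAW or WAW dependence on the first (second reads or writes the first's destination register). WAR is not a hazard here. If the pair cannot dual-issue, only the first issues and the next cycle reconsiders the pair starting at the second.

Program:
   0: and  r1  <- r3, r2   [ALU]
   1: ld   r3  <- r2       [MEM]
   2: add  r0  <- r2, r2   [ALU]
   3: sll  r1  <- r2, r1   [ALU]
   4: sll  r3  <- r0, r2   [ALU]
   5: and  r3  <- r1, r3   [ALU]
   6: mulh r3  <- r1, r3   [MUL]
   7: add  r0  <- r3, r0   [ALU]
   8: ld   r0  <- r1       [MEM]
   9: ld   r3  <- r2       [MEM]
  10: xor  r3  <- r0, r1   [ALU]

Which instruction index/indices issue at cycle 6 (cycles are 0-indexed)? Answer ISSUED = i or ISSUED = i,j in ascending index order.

#0 head=0: and.ALU;ld.MEM i0,i1 2-wide
#1 head=2: add.ALU;sll.ALU i2,i3 2-wide
#2 head=4: sll.ALU i4 RAW+WAW r3
#3 head=5: and.ALU i5 RAW+WAW r3
#4 head=6: mulh.MUL i6 RAW r3
#5 head=7: add.ALU i7 WAW r0
#6 head=8: ld.MEM i8 no-port MEM/MEM
#7 head=9: ld.MEM i9 WAW r3
#8 head=10: xor.ALU i10 tail

ISSUED = 8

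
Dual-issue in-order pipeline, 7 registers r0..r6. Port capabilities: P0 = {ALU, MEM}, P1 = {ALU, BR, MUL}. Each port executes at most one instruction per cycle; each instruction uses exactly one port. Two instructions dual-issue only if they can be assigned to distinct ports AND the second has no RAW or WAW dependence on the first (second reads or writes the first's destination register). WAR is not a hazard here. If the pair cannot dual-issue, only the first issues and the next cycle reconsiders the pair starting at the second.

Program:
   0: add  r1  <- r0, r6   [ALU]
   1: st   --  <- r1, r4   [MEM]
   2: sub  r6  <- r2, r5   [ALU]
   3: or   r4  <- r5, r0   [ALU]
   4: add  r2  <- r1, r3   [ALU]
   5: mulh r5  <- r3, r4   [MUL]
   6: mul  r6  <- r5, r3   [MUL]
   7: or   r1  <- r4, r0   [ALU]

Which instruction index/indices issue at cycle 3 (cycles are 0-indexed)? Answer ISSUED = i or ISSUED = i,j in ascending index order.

#0 head=0: add i0 RAW r1
#1 head=1: st+sub i1,i2 2-wide
#2 head=3: or+add i3,i4 2-wide
#3 head=5: mulh i5 no-port MUL/MUL
#4 head=6: mul+or i6,i7 2-wide

ISSUED = 5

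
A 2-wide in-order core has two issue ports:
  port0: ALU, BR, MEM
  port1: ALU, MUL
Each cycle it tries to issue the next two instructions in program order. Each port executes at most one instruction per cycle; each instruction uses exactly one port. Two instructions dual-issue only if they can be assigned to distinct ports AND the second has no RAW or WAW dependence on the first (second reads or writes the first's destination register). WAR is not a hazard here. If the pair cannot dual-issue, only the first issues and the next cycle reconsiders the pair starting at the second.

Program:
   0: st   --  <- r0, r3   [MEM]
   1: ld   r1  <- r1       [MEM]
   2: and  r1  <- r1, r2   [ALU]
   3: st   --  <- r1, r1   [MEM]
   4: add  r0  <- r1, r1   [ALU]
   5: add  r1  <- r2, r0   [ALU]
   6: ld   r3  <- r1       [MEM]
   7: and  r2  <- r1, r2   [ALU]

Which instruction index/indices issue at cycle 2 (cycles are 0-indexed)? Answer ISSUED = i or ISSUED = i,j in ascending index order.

t=0 i0:st.MEM ; no-port MEM/MEM
t=1 i1:ld.MEM ; RAW+WAW r1
t=2 i2:and.ALU ; RAW r1
t=3 i3,i4:st.MEM+add.ALU ; 2-wide
t=4 i5:add.ALU ; RAW r1
t=5 i6,i7:ld.MEM+and.ALU ; 2-wide

ISSUED = 2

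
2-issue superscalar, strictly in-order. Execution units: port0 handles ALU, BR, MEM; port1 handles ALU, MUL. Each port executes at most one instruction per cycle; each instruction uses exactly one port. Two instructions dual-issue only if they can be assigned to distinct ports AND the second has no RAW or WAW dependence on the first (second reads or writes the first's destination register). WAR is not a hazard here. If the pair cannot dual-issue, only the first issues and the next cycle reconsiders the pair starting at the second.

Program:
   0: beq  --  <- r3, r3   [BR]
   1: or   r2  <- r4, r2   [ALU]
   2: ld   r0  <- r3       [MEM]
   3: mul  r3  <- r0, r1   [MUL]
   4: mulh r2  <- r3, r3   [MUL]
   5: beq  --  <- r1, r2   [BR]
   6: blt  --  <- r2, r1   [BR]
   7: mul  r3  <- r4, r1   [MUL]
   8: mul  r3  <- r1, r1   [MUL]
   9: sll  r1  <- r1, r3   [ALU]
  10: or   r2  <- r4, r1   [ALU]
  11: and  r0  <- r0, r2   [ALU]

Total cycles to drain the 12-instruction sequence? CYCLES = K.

CYCLES = 10

#0 head=0: beq/or i0+i1 dual
#1 head=2: ld i2 RAW r0
#2 head=3: mul i3 no-port MUL/MUL
#3 head=4: mulh i4 RAW r2
#4 head=5: beq i5 no-port BR/BR
#5 head=6: blt/mul i6+i7 dual
#6 head=8: mul i8 RAW r3
#7 head=9: sll i9 RAW r1
#8 head=10: or i10 RAW r2
#9 head=11: and i11 tail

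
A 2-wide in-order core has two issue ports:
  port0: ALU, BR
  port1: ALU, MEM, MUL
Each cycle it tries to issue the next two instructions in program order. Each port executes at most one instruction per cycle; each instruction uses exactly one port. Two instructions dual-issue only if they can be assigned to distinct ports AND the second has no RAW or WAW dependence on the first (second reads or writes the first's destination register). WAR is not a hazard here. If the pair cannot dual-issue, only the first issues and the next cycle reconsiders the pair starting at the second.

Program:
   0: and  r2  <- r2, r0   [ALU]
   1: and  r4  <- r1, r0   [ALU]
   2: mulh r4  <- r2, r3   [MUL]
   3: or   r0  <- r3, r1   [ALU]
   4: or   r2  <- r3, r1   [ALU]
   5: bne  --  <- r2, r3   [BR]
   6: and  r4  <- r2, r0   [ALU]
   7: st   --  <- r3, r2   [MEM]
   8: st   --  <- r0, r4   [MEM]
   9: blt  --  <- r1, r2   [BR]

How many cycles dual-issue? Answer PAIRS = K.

PAIRS = 4

t=0 i0/i1:and.ALU+and.ALU ; dual
t=1 i2/i3:mulh.MUL+or.ALU ; dual
t=2 i4:or.ALU ; RAW r2
t=3 i5/i6:bne.BR+and.ALU ; dual
t=4 i7:st.MEM ; no-port MEM/MEM
t=5 i8/i9:st.MEM+blt.BR ; dual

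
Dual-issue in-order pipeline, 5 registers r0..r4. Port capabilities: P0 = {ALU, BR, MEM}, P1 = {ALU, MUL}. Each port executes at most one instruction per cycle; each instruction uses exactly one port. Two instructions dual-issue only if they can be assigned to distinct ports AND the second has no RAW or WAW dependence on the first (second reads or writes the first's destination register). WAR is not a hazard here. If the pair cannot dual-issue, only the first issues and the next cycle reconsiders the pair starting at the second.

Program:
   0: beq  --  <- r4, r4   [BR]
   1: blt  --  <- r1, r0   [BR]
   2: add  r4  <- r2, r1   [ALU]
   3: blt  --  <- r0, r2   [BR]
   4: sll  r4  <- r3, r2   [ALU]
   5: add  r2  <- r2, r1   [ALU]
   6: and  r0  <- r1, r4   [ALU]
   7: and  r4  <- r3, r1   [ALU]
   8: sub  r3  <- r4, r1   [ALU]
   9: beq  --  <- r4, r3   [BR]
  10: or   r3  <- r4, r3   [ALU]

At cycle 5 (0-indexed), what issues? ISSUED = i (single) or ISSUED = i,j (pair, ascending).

[0] i0  beq.BR  -- no-port BR/BR
[1] i1+i2  blt.BR;add.ALU  -- pair
[2] i3+i4  blt.BR;sll.ALU  -- pair
[3] i5+i6  add.ALU;and.ALU  -- pair
[4] i7  and.ALU  -- RAW r4
[5] i8  sub.ALU  -- RAW r3
[6] i9+i10  beq.BR;or.ALU  -- pair

ISSUED = 8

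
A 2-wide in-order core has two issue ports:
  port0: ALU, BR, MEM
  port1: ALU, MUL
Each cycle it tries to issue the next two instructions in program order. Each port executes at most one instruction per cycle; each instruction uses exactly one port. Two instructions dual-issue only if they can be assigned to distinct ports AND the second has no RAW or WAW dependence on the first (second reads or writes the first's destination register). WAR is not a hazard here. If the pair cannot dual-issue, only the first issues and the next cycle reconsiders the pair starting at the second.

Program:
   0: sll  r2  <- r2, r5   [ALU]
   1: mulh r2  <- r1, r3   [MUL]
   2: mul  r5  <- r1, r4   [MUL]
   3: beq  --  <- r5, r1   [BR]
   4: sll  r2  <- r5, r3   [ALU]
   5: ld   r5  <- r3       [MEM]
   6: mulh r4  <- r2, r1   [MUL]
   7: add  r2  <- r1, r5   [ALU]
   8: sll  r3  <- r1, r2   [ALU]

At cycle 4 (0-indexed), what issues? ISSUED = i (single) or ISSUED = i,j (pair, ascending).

[0] i0  sll.ALU  -- WAW r2
[1] i1  mulh.MUL  -- no-port MUL/MUL
[2] i2  mul.MUL  -- RAW r5
[3] i3+i4  beq.BR sll.ALU  -- dual
[4] i5+i6  ld.MEM mulh.MUL  -- dual
[5] i7  add.ALU  -- RAW r2
[6] i8  sll.ALU  -- tail

ISSUED = 5,6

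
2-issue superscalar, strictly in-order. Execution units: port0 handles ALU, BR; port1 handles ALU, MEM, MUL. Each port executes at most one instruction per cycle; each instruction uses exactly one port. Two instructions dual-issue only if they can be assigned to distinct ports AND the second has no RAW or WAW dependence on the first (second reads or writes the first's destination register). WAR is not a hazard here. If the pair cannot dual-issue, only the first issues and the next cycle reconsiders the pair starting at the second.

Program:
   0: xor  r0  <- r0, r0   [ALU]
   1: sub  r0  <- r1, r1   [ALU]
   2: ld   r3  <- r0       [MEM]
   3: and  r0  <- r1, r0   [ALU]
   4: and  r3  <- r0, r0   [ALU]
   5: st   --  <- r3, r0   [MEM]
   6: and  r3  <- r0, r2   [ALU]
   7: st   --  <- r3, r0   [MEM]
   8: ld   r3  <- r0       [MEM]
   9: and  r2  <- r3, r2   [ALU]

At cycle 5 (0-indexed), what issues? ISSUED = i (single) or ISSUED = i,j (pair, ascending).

ISSUED = 7

0. xor @i0  | WAW r0
1. sub @i1  | RAW r0
2. ld and @i2/i3  | 2-wide
3. and @i4  | RAW r3
4. st and @i5/i6  | 2-wide
5. st @i7  | no-port MEM/MEM
6. ld @i8  | RAW r3
7. and @i9  | tail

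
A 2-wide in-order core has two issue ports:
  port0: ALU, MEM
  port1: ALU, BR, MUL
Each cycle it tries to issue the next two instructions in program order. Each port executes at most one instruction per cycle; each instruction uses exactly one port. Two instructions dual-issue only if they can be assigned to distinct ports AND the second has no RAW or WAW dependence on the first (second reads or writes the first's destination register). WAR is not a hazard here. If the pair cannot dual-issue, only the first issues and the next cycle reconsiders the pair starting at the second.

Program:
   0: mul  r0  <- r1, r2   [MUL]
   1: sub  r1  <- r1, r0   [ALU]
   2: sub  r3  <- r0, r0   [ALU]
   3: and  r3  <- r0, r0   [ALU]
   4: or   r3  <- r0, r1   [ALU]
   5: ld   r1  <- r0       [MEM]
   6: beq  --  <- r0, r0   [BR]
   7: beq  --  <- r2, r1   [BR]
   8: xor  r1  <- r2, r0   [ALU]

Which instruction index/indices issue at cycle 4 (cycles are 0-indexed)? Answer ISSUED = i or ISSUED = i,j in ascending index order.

#0 head=0: mul i0 RAW r0
#1 head=1: sub sub i1+i2 pair
#2 head=3: and i3 WAW r3
#3 head=4: or ld i4+i5 pair
#4 head=6: beq i6 no-port BR/BR
#5 head=7: beq xor i7+i8 pair

ISSUED = 6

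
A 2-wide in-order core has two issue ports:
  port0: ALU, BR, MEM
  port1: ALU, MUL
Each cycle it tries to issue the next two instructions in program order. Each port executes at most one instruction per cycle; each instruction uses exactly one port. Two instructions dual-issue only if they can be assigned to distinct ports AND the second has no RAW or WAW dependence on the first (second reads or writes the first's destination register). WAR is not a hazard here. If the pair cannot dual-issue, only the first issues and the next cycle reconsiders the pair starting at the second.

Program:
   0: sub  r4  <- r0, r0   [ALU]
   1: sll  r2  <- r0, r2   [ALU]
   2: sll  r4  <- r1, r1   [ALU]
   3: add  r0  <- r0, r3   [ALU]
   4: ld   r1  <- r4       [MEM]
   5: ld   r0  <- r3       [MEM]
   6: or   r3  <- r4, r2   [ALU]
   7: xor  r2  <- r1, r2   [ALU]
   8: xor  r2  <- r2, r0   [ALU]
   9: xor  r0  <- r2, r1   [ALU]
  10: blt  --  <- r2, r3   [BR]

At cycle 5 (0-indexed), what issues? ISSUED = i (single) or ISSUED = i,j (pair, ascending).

ISSUED = 8

t=0 i0&i1:sub/sll ; dual
t=1 i2&i3:sll/add ; dual
t=2 i4:ld ; no-port MEM/MEM
t=3 i5&i6:ld/or ; dual
t=4 i7:xor ; RAW+WAW r2
t=5 i8:xor ; RAW r2
t=6 i9&i10:xor/blt ; dual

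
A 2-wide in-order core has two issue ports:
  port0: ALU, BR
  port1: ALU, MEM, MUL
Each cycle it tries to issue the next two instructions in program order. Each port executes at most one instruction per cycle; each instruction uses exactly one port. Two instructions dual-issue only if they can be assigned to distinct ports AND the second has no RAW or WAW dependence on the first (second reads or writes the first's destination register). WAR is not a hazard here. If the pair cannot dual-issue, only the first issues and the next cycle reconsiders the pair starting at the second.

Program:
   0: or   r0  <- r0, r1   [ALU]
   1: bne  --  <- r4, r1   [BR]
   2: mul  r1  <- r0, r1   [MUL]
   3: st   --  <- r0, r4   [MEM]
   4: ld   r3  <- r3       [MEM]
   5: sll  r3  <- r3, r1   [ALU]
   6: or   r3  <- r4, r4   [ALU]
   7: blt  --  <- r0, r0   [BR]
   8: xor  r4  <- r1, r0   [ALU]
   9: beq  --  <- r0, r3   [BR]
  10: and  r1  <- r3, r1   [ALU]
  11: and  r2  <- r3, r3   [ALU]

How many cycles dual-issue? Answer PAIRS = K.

PAIRS = 4

  cy0 -> i0/i1 (or.ALU+bne.BR) pair
  cy1 -> i2 (mul.MUL) no-port MUL/MEM
  cy2 -> i3 (st.MEM) no-port MEM/MEM
  cy3 -> i4 (ld.MEM) RAW+WAW r3
  cy4 -> i5 (sll.ALU) WAW r3
  cy5 -> i6/i7 (or.ALU+blt.BR) pair
  cy6 -> i8/i9 (xor.ALU+beq.BR) pair
  cy7 -> i10/i11 (and.ALU+and.ALU) pair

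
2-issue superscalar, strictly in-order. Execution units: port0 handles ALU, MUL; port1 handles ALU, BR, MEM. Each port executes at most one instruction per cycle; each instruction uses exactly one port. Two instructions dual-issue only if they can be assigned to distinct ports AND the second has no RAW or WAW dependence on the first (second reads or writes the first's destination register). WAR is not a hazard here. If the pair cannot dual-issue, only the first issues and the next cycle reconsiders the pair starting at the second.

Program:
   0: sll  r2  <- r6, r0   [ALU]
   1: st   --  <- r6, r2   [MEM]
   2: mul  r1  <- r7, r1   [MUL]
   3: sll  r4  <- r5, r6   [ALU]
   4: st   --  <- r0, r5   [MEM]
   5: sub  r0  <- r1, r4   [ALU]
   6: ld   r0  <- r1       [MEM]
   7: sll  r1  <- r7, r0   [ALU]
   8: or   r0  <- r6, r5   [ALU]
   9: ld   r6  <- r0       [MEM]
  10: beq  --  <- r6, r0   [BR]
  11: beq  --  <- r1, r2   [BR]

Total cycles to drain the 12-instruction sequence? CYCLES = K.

CYCLES = 9

  cy0 -> i0 (sll) RAW r2
  cy1 -> i1+i2 (st+mul) 2-wide
  cy2 -> i3+i4 (sll+st) 2-wide
  cy3 -> i5 (sub) WAW r0
  cy4 -> i6 (ld) RAW r0
  cy5 -> i7+i8 (sll+or) 2-wide
  cy6 -> i9 (ld) no-port MEM/BR
  cy7 -> i10 (beq) no-port BR/BR
  cy8 -> i11 (beq) tail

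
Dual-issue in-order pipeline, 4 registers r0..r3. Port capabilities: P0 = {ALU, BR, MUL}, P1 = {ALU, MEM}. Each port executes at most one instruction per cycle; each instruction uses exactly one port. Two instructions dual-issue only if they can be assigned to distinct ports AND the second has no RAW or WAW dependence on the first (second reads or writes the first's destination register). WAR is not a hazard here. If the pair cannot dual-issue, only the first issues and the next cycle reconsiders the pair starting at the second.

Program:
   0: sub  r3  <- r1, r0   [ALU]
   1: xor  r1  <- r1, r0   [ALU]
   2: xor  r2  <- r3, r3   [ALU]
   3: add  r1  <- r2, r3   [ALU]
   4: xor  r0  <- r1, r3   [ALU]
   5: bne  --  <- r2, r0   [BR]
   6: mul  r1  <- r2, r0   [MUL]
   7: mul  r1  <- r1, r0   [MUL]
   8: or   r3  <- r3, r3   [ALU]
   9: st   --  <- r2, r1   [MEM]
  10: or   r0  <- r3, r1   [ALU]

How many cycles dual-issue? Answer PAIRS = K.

PAIRS = 3

#0 head=0: sub.ALU;xor.ALU i0,i1 dual
#1 head=2: xor.ALU i2 RAW r2
#2 head=3: add.ALU i3 RAW r1
#3 head=4: xor.ALU i4 RAW r0
#4 head=5: bne.BR i5 no-port BR/MUL
#5 head=6: mul.MUL i6 no-port MUL/MUL
#6 head=7: mul.MUL;or.ALU i7,i8 dual
#7 head=9: st.MEM;or.ALU i9,i10 dual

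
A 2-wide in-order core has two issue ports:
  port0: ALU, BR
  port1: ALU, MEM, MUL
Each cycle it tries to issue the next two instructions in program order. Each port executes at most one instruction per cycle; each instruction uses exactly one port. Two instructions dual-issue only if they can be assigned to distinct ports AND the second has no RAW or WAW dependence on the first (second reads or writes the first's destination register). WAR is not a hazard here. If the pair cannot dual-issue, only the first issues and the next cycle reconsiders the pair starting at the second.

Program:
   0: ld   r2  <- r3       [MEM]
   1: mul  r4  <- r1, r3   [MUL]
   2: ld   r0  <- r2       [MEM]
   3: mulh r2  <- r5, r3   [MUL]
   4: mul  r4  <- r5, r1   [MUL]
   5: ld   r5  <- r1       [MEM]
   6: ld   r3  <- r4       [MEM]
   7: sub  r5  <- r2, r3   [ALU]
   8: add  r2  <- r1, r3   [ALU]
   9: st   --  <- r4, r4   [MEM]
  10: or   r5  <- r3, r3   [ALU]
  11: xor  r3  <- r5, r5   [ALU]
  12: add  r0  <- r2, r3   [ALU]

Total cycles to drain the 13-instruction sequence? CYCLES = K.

#0 head=0: ld.MEM i0 no-port MEM/MUL
#1 head=1: mul.MUL i1 no-port MUL/MEM
#2 head=2: ld.MEM i2 no-port MEM/MUL
#3 head=3: mulh.MUL i3 no-port MUL/MUL
#4 head=4: mul.MUL i4 no-port MUL/MEM
#5 head=5: ld.MEM i5 no-port MEM/MEM
#6 head=6: ld.MEM i6 RAW r3
#7 head=7: sub.ALU;add.ALU i7+i8 dual
#8 head=9: st.MEM;or.ALU i9+i10 dual
#9 head=11: xor.ALU i11 RAW r3
#10 head=12: add.ALU i12 tail

CYCLES = 11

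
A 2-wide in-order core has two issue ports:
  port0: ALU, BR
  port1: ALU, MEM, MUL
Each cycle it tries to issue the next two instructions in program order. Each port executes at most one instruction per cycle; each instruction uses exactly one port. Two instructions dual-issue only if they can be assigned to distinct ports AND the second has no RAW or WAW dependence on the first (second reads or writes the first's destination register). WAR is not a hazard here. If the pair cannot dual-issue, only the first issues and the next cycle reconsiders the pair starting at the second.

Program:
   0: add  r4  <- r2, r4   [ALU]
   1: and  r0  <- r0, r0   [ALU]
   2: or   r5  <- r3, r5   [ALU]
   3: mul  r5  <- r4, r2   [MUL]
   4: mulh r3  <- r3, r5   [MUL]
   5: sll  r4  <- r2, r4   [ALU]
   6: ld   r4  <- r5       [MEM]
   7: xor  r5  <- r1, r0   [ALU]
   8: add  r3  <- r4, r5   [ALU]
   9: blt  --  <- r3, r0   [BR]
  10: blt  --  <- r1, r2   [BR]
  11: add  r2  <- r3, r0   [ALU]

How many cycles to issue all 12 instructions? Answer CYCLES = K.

c0: i0+i1 add.ALU/and.ALU  pair
c1: i2 or.ALU  WAW r5
c2: i3 mul.MUL  no-port MUL/MUL
c3: i4+i5 mulh.MUL/sll.ALU  pair
c4: i6+i7 ld.MEM/xor.ALU  pair
c5: i8 add.ALU  RAW r3
c6: i9 blt.BR  no-port BR/BR
c7: i10+i11 blt.BR/add.ALU  pair

CYCLES = 8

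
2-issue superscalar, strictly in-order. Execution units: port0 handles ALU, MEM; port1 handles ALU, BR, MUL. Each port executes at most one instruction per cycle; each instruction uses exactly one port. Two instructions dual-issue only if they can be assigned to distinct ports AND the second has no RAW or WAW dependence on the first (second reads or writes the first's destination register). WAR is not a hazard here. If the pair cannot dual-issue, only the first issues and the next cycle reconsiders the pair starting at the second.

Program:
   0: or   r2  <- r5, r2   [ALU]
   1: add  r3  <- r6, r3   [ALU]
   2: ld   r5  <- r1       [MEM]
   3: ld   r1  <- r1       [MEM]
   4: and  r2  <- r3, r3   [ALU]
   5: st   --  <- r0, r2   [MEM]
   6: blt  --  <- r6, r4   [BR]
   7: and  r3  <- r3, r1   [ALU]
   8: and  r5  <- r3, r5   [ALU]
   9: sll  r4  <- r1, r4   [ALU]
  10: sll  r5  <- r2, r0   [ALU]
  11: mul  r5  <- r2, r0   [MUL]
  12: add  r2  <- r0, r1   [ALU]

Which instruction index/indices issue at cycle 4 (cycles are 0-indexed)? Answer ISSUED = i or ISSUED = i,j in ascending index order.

ISSUED = 7

#0 head=0: or+add i0+i1 pair
#1 head=2: ld i2 no-port MEM/MEM
#2 head=3: ld+and i3+i4 pair
#3 head=5: st+blt i5+i6 pair
#4 head=7: and i7 RAW r3
#5 head=8: and+sll i8+i9 pair
#6 head=10: sll i10 WAW r5
#7 head=11: mul+add i11+i12 pair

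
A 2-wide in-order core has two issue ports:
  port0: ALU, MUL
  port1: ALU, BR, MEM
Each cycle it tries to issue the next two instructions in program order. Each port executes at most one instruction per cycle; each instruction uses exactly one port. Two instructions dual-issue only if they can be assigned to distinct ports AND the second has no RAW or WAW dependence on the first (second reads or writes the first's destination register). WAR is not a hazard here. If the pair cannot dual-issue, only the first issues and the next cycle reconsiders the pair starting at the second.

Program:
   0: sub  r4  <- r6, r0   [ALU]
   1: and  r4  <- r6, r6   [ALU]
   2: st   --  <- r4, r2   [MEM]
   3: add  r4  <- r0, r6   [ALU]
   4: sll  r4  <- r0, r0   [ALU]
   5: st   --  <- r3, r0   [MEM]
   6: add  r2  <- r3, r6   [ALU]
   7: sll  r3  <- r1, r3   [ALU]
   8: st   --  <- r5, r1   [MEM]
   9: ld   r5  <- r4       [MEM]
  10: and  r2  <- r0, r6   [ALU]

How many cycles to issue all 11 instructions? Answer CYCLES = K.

CYCLES = 7

c0: i0 sub.ALU  WAW r4
c1: i1 and.ALU  RAW r4
c2: i2&i3 st.MEM;add.ALU  2-wide
c3: i4&i5 sll.ALU;st.MEM  2-wide
c4: i6&i7 add.ALU;sll.ALU  2-wide
c5: i8 st.MEM  no-port MEM/MEM
c6: i9&i10 ld.MEM;and.ALU  2-wide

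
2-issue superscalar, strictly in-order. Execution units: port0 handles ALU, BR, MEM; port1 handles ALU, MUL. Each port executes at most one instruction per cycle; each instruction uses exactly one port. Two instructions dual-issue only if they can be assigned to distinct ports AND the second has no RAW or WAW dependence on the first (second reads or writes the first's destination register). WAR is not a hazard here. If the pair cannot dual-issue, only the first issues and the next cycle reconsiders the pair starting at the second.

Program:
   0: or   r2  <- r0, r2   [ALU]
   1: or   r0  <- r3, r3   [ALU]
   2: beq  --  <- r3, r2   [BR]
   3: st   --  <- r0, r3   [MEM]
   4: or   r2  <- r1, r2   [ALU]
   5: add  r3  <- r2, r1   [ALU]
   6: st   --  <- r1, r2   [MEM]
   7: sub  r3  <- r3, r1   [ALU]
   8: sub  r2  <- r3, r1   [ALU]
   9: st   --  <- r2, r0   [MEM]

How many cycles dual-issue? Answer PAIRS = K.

PAIRS = 3

  cy0 -> i0&i1 (or;or) pair
  cy1 -> i2 (beq) no-port BR/MEM
  cy2 -> i3&i4 (st;or) pair
  cy3 -> i5&i6 (add;st) pair
  cy4 -> i7 (sub) RAW r3
  cy5 -> i8 (sub) RAW r2
  cy6 -> i9 (st) tail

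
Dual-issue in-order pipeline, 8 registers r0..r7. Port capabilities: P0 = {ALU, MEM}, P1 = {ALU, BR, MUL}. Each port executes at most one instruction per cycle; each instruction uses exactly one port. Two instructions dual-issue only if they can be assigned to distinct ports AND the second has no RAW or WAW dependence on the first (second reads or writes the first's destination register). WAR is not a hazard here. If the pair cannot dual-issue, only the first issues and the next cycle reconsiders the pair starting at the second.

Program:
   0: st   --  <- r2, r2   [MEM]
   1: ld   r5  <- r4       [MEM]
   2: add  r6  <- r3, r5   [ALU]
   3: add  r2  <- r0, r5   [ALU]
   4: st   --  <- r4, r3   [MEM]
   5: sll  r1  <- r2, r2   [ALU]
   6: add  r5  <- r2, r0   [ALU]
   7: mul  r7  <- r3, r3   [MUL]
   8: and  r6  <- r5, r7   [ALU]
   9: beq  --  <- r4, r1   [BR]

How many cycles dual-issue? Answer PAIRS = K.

PAIRS = 4

[0] i0  st.MEM  -- no-port MEM/MEM
[1] i1  ld.MEM  -- RAW r5
[2] i2+i3  add.ALU/add.ALU  -- 2-wide
[3] i4+i5  st.MEM/sll.ALU  -- 2-wide
[4] i6+i7  add.ALU/mul.MUL  -- 2-wide
[5] i8+i9  and.ALU/beq.BR  -- 2-wide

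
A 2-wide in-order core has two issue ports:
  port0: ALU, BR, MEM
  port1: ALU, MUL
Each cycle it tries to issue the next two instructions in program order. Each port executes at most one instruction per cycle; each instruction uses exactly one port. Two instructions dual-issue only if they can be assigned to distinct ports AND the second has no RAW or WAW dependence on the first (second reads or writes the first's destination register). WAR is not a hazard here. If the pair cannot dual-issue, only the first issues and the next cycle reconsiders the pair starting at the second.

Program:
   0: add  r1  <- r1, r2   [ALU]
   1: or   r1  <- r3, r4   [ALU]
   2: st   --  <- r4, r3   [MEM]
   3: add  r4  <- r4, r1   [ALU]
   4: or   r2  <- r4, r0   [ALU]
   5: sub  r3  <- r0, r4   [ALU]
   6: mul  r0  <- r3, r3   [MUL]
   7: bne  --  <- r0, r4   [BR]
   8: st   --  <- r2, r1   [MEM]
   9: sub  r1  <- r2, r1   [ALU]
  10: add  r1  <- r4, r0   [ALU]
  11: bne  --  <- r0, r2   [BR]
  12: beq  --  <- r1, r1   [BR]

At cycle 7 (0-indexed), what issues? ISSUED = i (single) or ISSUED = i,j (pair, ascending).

#0 head=0: add.ALU i0 WAW r1
#1 head=1: or.ALU/st.MEM i1,i2 pair
#2 head=3: add.ALU i3 RAW r4
#3 head=4: or.ALU/sub.ALU i4,i5 pair
#4 head=6: mul.MUL i6 RAW r0
#5 head=7: bne.BR i7 no-port BR/MEM
#6 head=8: st.MEM/sub.ALU i8,i9 pair
#7 head=10: add.ALU/bne.BR i10,i11 pair
#8 head=12: beq.BR i12 tail

ISSUED = 10,11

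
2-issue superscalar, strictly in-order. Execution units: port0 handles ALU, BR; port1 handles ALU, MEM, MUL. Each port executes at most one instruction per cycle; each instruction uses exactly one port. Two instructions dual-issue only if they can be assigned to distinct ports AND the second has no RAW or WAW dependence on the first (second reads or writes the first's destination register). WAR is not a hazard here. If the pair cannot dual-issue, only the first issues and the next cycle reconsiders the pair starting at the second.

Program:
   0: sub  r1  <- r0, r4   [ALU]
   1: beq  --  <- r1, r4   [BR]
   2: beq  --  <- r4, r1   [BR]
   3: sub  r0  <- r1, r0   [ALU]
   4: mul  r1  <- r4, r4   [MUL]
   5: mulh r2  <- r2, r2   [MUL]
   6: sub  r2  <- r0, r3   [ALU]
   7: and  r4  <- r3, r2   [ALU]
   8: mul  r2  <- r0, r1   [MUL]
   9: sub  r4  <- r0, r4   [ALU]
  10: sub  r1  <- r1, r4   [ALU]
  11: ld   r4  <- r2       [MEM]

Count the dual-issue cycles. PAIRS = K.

#0 head=0: sub.ALU i0 RAW r1
#1 head=1: beq.BR i1 no-port BR/BR
#2 head=2: beq.BR+sub.ALU i2/i3 2-wide
#3 head=4: mul.MUL i4 no-port MUL/MUL
#4 head=5: mulh.MUL i5 WAW r2
#5 head=6: sub.ALU i6 RAW r2
#6 head=7: and.ALU+mul.MUL i7/i8 2-wide
#7 head=9: sub.ALU i9 RAW r4
#8 head=10: sub.ALU+ld.MEM i10/i11 2-wide

PAIRS = 3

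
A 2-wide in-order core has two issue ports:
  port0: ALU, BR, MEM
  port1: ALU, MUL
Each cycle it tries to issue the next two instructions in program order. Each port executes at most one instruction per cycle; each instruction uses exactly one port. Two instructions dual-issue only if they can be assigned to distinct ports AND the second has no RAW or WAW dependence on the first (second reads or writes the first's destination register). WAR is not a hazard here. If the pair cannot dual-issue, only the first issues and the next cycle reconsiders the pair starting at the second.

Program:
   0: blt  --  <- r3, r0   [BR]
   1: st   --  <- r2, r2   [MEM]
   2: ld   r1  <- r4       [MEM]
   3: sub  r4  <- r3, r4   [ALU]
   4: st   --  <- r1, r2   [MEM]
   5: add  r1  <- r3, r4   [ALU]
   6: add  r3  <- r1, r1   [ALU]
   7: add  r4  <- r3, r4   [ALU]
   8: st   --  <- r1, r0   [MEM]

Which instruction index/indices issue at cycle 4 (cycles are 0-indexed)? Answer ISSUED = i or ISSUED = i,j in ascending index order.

[0] i0  blt  -- no-port BR/MEM
[1] i1  st  -- no-port MEM/MEM
[2] i2,i3  ld;sub  -- pair
[3] i4,i5  st;add  -- pair
[4] i6  add  -- RAW r3
[5] i7,i8  add;st  -- pair

ISSUED = 6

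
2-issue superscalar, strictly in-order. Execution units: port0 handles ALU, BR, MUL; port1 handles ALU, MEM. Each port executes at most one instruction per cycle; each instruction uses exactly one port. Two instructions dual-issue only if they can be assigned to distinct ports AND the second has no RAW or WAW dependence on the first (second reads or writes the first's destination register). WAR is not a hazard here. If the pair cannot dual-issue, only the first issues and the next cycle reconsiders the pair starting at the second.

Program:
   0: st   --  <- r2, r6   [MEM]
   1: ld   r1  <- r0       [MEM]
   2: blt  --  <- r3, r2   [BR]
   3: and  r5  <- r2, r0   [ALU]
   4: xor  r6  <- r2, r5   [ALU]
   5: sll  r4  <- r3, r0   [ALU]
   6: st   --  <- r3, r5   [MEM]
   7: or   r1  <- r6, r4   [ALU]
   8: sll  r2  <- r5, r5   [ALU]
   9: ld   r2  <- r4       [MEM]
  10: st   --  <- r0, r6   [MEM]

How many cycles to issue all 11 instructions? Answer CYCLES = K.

CYCLES = 8

#0 head=0: st.MEM i0 no-port MEM/MEM
#1 head=1: ld.MEM/blt.BR i1,i2 2-wide
#2 head=3: and.ALU i3 RAW r5
#3 head=4: xor.ALU/sll.ALU i4,i5 2-wide
#4 head=6: st.MEM/or.ALU i6,i7 2-wide
#5 head=8: sll.ALU i8 WAW r2
#6 head=9: ld.MEM i9 no-port MEM/MEM
#7 head=10: st.MEM i10 tail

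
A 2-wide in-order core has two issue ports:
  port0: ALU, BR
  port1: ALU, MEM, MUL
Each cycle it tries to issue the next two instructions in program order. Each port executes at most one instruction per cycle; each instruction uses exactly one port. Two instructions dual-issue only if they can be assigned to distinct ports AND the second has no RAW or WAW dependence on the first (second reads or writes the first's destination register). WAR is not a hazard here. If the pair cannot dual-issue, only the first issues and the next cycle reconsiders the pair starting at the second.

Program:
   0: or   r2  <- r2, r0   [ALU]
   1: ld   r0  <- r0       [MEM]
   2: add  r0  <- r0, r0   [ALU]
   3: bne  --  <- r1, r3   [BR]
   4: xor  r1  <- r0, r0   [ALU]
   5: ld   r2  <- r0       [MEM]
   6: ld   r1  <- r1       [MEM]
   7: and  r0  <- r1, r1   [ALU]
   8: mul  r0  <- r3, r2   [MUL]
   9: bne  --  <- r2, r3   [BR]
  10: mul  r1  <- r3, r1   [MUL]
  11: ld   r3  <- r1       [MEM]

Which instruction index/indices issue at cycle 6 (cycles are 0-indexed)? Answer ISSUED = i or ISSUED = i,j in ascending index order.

ISSUED = 10

[0] i0+i1  or.ALU;ld.MEM  -- dual
[1] i2+i3  add.ALU;bne.BR  -- dual
[2] i4+i5  xor.ALU;ld.MEM  -- dual
[3] i6  ld.MEM  -- RAW r1
[4] i7  and.ALU  -- WAW r0
[5] i8+i9  mul.MUL;bne.BR  -- dual
[6] i10  mul.MUL  -- no-port MUL/MEM
[7] i11  ld.MEM  -- tail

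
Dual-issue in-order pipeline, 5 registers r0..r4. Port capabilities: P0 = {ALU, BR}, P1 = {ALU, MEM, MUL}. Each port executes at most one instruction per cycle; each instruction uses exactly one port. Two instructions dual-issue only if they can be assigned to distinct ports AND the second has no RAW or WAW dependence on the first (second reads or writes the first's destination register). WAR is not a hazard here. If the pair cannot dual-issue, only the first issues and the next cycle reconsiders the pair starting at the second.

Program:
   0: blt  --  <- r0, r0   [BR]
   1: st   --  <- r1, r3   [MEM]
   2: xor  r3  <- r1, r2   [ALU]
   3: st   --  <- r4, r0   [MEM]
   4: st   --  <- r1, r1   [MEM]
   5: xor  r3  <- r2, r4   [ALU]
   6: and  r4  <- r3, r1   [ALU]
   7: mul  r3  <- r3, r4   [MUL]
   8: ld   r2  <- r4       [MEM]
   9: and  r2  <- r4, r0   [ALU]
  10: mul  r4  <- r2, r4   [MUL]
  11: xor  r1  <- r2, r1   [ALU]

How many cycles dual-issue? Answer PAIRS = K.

PAIRS = 4

t=0 i0&i1:blt.BR;st.MEM ; dual
t=1 i2&i3:xor.ALU;st.MEM ; dual
t=2 i4&i5:st.MEM;xor.ALU ; dual
t=3 i6:and.ALU ; RAW r4
t=4 i7:mul.MUL ; no-port MUL/MEM
t=5 i8:ld.MEM ; WAW r2
t=6 i9:and.ALU ; RAW r2
t=7 i10&i11:mul.MUL;xor.ALU ; dual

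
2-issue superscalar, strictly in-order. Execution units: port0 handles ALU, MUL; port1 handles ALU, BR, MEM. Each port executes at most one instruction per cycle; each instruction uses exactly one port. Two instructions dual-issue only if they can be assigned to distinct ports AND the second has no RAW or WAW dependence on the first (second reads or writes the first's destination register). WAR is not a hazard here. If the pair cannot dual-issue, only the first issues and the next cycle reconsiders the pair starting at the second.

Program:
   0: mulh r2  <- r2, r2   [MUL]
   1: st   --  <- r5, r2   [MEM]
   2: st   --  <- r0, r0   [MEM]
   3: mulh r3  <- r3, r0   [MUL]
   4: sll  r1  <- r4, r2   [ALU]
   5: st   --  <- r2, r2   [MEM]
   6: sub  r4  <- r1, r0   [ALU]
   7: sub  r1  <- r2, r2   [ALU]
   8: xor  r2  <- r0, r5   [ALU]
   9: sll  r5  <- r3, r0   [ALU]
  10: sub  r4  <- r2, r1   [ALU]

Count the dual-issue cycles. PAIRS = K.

PAIRS = 4

c0: i0 mulh.MUL  RAW r2
c1: i1 st.MEM  no-port MEM/MEM
c2: i2,i3 st.MEM+mulh.MUL  pair
c3: i4,i5 sll.ALU+st.MEM  pair
c4: i6,i7 sub.ALU+sub.ALU  pair
c5: i8,i9 xor.ALU+sll.ALU  pair
c6: i10 sub.ALU  tail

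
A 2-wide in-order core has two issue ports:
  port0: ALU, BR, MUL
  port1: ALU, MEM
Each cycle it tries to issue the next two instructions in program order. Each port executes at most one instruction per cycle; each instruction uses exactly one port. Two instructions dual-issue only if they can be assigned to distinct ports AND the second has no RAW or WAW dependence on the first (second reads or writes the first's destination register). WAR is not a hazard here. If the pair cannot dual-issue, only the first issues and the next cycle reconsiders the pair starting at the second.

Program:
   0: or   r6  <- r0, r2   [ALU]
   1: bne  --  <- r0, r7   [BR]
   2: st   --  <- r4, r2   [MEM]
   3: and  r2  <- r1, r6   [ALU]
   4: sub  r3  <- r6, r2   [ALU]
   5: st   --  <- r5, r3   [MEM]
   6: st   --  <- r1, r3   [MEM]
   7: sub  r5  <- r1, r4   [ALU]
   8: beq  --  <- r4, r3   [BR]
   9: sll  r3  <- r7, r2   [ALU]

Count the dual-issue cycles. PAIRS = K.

PAIRS = 4

#0 head=0: or;bne i0/i1 dual
#1 head=2: st;and i2/i3 dual
#2 head=4: sub i4 RAW r3
#3 head=5: st i5 no-port MEM/MEM
#4 head=6: st;sub i6/i7 dual
#5 head=8: beq;sll i8/i9 dual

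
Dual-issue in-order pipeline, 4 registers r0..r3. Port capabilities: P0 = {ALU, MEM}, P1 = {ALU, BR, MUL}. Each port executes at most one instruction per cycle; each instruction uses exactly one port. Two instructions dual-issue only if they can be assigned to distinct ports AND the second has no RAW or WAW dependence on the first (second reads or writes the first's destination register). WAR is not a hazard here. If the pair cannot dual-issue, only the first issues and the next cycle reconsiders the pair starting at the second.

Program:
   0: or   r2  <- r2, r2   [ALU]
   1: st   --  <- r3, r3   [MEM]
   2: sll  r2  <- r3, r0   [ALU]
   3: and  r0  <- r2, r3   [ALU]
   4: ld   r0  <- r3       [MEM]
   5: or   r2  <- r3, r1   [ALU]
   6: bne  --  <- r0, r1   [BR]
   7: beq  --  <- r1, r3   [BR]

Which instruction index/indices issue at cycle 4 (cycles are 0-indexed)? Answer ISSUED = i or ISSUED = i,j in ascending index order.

ISSUED = 6

#0 head=0: or.ALU;st.MEM i0,i1 pair
#1 head=2: sll.ALU i2 RAW r2
#2 head=3: and.ALU i3 WAW r0
#3 head=4: ld.MEM;or.ALU i4,i5 pair
#4 head=6: bne.BR i6 no-port BR/BR
#5 head=7: beq.BR i7 tail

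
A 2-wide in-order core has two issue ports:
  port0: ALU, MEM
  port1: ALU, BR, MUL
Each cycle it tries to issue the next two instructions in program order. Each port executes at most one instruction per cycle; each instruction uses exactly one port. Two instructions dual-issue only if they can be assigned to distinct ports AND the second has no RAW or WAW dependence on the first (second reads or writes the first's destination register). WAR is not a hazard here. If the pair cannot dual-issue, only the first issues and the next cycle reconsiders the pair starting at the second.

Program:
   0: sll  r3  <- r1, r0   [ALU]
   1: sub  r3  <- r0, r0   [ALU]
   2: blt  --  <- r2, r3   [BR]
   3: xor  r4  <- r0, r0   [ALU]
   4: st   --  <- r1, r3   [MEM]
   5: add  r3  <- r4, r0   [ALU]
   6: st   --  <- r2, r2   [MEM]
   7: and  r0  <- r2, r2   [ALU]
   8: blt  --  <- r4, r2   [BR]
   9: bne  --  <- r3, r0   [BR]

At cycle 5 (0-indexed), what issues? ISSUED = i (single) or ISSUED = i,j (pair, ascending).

ISSUED = 8

#0 head=0: sll.ALU i0 WAW r3
#1 head=1: sub.ALU i1 RAW r3
#2 head=2: blt.BR/xor.ALU i2+i3 dual
#3 head=4: st.MEM/add.ALU i4+i5 dual
#4 head=6: st.MEM/and.ALU i6+i7 dual
#5 head=8: blt.BR i8 no-port BR/BR
#6 head=9: bne.BR i9 tail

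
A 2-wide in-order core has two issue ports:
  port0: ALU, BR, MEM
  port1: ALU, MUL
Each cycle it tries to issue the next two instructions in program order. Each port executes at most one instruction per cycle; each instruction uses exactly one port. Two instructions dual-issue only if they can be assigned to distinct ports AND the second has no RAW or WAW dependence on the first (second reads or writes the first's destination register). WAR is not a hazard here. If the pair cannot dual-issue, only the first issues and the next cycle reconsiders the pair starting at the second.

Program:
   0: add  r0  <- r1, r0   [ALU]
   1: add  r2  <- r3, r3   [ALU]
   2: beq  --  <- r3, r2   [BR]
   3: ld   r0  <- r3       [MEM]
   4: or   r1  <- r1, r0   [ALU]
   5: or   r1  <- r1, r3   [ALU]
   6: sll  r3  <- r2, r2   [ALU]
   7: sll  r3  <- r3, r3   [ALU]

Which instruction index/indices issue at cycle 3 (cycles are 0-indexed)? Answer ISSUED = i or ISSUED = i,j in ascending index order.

ISSUED = 4

t=0 i0&i1:add.ALU/add.ALU ; 2-wide
t=1 i2:beq.BR ; no-port BR/MEM
t=2 i3:ld.MEM ; RAW r0
t=3 i4:or.ALU ; RAW+WAW r1
t=4 i5&i6:or.ALU/sll.ALU ; 2-wide
t=5 i7:sll.ALU ; tail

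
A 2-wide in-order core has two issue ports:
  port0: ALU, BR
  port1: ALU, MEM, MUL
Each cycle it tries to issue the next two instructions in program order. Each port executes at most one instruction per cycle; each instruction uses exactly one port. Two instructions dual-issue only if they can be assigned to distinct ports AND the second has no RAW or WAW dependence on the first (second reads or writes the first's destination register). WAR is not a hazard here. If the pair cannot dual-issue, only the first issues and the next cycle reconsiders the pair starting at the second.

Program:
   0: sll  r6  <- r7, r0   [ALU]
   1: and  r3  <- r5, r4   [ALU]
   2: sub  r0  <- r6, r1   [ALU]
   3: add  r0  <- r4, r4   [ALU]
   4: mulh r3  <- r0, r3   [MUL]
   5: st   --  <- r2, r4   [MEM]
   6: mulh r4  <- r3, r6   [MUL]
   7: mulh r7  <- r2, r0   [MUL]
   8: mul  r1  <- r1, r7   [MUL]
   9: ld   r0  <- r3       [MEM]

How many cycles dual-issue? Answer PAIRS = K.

PAIRS = 1

c0: i0&i1 sll.ALU+and.ALU  2-wide
c1: i2 sub.ALU  WAW r0
c2: i3 add.ALU  RAW r0
c3: i4 mulh.MUL  no-port MUL/MEM
c4: i5 st.MEM  no-port MEM/MUL
c5: i6 mulh.MUL  no-port MUL/MUL
c6: i7 mulh.MUL  no-port MUL/MUL
c7: i8 mul.MUL  no-port MUL/MEM
c8: i9 ld.MEM  tail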